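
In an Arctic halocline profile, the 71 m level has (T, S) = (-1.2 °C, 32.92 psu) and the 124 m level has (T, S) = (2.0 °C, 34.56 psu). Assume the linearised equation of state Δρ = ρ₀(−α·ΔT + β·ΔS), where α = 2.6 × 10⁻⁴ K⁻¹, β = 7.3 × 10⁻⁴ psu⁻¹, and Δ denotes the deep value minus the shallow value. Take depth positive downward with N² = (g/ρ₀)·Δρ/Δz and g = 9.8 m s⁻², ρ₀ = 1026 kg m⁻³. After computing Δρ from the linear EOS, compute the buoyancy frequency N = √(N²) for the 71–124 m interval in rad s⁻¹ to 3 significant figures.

ΔT = +3.2 K, ΔS = +1.64 psu (deep − shallow).
Δρ/ρ₀ = −αΔT + βΔS = -8.32 × 10⁻⁴ + 1.1972 × 10⁻³ = 3.652 × 10⁻⁴, so Δρ ≈ 0.3747 kg m⁻³.
N² = (g/ρ₀)·Δρ/Δz = g·(Δρ/ρ₀)/Δz = 9.8 × 3.652 × 10⁻⁴ / 53 = 6.7528 × 10⁻⁵ s⁻².
N = √(6.7528 × 10⁻⁵) = 8.2175 × 10⁻³ rad s⁻¹ ≈ 8.22 × 10⁻³ rad s⁻¹.

8.22 × 10⁻³ rad s⁻¹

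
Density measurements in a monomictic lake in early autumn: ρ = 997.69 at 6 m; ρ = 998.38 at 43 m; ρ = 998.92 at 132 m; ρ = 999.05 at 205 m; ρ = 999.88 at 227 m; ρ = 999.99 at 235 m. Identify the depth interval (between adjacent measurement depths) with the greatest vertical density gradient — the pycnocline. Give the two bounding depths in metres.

Compute the density gradient over each adjacent pair:
  6–43 m: Δρ/Δz = 0.69/37 = 0.019 kg m⁻⁴
  43–132 m: Δρ/Δz = 0.54/89 = 6.1 × 10⁻³ kg m⁻⁴
  132–205 m: Δρ/Δz = 0.13/73 = 1.8 × 10⁻³ kg m⁻⁴
  205–227 m: Δρ/Δz = 0.83/22 = 0.038 kg m⁻⁴
  227–235 m: Δρ/Δz = 0.11/8 = 0.014 kg m⁻⁴
The largest gradient is in the 205–227 m interval — the pycnocline.

205–227 m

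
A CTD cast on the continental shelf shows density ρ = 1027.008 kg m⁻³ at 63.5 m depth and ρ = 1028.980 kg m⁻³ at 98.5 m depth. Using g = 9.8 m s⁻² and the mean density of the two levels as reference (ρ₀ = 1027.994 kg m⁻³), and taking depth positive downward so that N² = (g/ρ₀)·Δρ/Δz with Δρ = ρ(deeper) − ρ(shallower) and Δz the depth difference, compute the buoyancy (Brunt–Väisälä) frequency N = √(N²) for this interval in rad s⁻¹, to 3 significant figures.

0.0232 rad s⁻¹

Δρ = 1028.980 − 1027.008 = 1.972 kg m⁻³ over Δz = 98.5 − 63.5 = 35 m.
N² = (9.8/1027.994) × (1.972/35) = 5.3712 × 10⁻⁴ s⁻².
N = √(5.3712 × 10⁻⁴) = 0.023176 rad s⁻¹ ≈ 0.0232 rad s⁻¹.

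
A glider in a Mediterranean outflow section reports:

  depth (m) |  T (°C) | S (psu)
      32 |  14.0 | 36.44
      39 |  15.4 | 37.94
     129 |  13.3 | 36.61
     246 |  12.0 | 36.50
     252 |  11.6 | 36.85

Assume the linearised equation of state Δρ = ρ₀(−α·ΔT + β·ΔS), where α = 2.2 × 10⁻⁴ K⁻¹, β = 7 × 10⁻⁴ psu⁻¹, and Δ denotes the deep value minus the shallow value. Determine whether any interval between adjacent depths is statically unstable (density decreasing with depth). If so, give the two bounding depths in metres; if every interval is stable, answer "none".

Evaluate Δρ/ρ₀ = −αΔT + βΔS across each adjacent pair:
  32–39 m: −αΔT+βΔS = −(2.2 × 10⁻⁴)(+1.4)+(7 × 10⁻⁴)(+1.50) = 7.4 × 10⁻⁴ → stable
  39–129 m: −αΔT+βΔS = −(2.2 × 10⁻⁴)(-2.1)+(7 × 10⁻⁴)(-1.33) = -4.7 × 10⁻⁴ → UNSTABLE
  129–246 m: −αΔT+βΔS = −(2.2 × 10⁻⁴)(-1.3)+(7 × 10⁻⁴)(-0.11) = 2.1 × 10⁻⁴ → stable
  246–252 m: −αΔT+βΔS = −(2.2 × 10⁻⁴)(-0.4)+(7 × 10⁻⁴)(+0.35) = 3.3 × 10⁻⁴ → stable
The 39–129 m interval has Δρ < 0: lighter water underlies denser water.

39–129 m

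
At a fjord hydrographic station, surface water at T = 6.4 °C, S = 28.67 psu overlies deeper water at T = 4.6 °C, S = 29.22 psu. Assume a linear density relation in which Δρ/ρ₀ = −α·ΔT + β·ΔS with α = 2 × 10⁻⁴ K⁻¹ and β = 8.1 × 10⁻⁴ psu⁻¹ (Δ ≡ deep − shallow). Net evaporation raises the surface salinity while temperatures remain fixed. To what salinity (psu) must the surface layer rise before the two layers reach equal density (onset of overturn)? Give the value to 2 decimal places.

Neutral buoyancy requires −α(T_deep − T_surf) + β(S_deep − S_surf′) = 0.
S_surf′ = S_deep − (α/β)·ΔT = 29.22 − (2 × 10⁻⁴/8.1 × 10⁻⁴)·(-1.8) = 29.6644 psu.
Increase required: 29.6644 − 28.67 = 0.9944 psu.

29.66 psu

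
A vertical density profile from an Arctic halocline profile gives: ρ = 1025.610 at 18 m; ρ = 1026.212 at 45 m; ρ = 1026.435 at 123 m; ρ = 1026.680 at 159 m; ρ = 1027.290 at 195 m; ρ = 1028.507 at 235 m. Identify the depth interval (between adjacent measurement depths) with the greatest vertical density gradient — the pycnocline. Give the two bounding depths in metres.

Compute the density gradient over each adjacent pair:
  18–45 m: Δρ/Δz = 0.602/27 = 0.022 kg m⁻⁴
  45–123 m: Δρ/Δz = 0.223/78 = 2.9 × 10⁻³ kg m⁻⁴
  123–159 m: Δρ/Δz = 0.245/36 = 6.8 × 10⁻³ kg m⁻⁴
  159–195 m: Δρ/Δz = 0.610/36 = 0.017 kg m⁻⁴
  195–235 m: Δρ/Δz = 1.217/40 = 0.030 kg m⁻⁴
The largest gradient is in the 195–235 m interval — the pycnocline.

195–235 m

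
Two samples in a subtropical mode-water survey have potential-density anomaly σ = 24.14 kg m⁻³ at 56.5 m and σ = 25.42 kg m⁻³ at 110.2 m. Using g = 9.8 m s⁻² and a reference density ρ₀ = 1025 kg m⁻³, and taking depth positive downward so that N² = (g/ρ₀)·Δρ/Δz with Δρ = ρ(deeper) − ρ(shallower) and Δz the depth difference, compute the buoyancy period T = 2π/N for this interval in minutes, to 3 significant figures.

Δρ = 1025.42 − 1024.14 = 1.28 kg m⁻³ over Δz = 110.2 − 56.5 = 53.7 m.
N² = (9.8/1025) × (1.28/53.7) = 2.2790 × 10⁻⁴ s⁻².
N = √(2.2790 × 10⁻⁴) = 0.015096 rad s⁻¹, so T = 2π/N = 416.22 s = 6.9370 min ≈ 6.94 min.

6.94 min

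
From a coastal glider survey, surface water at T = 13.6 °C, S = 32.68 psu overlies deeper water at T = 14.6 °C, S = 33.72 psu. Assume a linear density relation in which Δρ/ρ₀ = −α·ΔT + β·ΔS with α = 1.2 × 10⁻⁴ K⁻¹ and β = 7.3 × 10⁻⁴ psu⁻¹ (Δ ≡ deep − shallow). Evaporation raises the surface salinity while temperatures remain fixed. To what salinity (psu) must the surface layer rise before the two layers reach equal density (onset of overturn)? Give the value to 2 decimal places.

Neutral buoyancy requires −α(T_deep − T_surf) + β(S_deep − S_surf′) = 0.
S_surf′ = S_deep − (α/β)·ΔT = 33.72 − (1.2 × 10⁻⁴/7.3 × 10⁻⁴)·(+1.0) = 33.5556 psu.
Increase required: 33.5556 − 32.68 = 0.8756 psu.

33.56 psu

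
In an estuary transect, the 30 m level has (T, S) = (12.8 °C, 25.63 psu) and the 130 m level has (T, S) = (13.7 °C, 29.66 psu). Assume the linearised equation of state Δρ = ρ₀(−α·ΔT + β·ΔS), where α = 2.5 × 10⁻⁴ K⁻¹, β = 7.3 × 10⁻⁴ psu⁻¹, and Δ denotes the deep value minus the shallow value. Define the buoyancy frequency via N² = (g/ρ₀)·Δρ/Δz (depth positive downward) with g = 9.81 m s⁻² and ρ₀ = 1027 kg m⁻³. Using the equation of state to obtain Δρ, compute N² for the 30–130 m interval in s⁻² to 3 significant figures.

ΔT = +0.9 K, ΔS = +4.03 psu (deep − shallow).
Δρ/ρ₀ = −αΔT + βΔS = -2.25 × 10⁻⁴ + 2.9419 × 10⁻³ = 2.7169 × 10⁻³, so Δρ ≈ 2.790 kg m⁻³.
N² = (g/ρ₀)·Δρ/Δz = g·(Δρ/ρ₀)/Δz = 9.81 × 2.7169 × 10⁻³ / 100 = 2.6653 × 10⁻⁴ s⁻² ≈ 2.67 × 10⁻⁴ s⁻².

2.67 × 10⁻⁴ s⁻²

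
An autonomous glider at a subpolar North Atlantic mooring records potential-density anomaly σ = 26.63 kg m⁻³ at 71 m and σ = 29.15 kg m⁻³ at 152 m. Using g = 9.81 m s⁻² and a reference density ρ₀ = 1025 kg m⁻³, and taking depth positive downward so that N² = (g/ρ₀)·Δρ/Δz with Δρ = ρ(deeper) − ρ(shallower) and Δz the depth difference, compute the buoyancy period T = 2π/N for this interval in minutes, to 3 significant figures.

6.07 min

Δρ = 1029.15 − 1026.63 = 2.52 kg m⁻³ over Δz = 152 − 71 = 81 m.
N² = (9.81/1025) × (2.52/81) = 2.9776 × 10⁻⁴ s⁻².
N = √(2.9776 × 10⁻⁴) = 0.017256 rad s⁻¹, so T = 2π/N = 364.12 s = 6.0687 min ≈ 6.07 min.
Since Δρ > 0 the layer is stably stratified.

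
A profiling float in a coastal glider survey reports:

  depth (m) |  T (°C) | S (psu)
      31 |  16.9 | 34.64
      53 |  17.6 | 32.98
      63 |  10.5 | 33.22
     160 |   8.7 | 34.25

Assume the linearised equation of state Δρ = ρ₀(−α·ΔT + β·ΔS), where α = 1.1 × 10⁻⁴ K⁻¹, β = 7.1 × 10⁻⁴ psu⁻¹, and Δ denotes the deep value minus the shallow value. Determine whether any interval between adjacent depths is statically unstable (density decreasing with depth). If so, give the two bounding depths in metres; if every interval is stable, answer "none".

31–53 m

Evaluate Δρ/ρ₀ = −αΔT + βΔS across each adjacent pair:
  31–53 m: −αΔT+βΔS = −(1.1 × 10⁻⁴)(+0.7)+(7.1 × 10⁻⁴)(-1.66) = -1.3 × 10⁻³ → UNSTABLE
  53–63 m: −αΔT+βΔS = −(1.1 × 10⁻⁴)(-7.1)+(7.1 × 10⁻⁴)(+0.24) = 9.5 × 10⁻⁴ → stable
  63–160 m: −αΔT+βΔS = −(1.1 × 10⁻⁴)(-1.8)+(7.1 × 10⁻⁴)(+1.03) = 9.3 × 10⁻⁴ → stable
The 31–53 m interval has Δρ < 0: lighter water underlies denser water.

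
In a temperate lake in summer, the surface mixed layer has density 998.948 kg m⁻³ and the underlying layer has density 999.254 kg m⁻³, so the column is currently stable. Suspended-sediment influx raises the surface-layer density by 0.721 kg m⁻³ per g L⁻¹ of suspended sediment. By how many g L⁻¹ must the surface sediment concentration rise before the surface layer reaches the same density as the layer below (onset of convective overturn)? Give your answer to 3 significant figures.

Density deficit of the surface layer: 999.254 − 998.948 = 0.306 kg m⁻³.
Required change = 0.306 / 0.721 = 0.424 g L⁻¹.

0.424 g L⁻¹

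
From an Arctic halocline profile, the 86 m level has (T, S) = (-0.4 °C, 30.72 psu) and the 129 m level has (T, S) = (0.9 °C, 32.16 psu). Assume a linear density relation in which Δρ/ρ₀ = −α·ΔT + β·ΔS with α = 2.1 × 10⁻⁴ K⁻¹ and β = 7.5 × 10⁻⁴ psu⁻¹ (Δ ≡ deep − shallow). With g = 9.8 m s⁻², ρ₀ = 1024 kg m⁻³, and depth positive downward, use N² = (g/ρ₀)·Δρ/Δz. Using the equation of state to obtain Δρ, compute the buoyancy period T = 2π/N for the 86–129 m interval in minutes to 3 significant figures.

ΔT = +1.3 K, ΔS = +1.44 psu (deep − shallow).
Δρ/ρ₀ = −αΔT + βΔS = -2.73 × 10⁻⁴ + 1.08 × 10⁻³ = 8.07 × 10⁻⁴, so Δρ ≈ 0.8264 kg m⁻³.
N² = (g/ρ₀)·Δρ/Δz = g·(Δρ/ρ₀)/Δz = 9.8 × 8.07 × 10⁻⁴ / 43 = 1.8392 × 10⁻⁴ s⁻².
N = √(1.8392 × 10⁻⁴) = 0.013562 rad s⁻¹ → T = 2π/N = 463.29 s = 7.7215 min ≈ 7.72 min.

7.72 min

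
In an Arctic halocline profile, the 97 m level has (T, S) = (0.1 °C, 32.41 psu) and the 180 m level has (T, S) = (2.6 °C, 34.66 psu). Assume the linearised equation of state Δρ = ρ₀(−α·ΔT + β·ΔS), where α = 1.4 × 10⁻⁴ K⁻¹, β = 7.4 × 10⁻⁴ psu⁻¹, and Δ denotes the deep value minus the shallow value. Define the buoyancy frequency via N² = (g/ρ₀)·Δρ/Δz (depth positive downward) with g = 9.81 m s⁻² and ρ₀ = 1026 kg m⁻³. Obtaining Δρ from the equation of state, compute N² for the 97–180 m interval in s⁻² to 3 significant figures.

1.55 × 10⁻⁴ s⁻²

ΔT = +2.5 K, ΔS = +2.25 psu (deep − shallow).
Δρ/ρ₀ = −αΔT + βΔS = -3.50 × 10⁻⁴ + 1.665 × 10⁻³ = 1.315 × 10⁻³, so Δρ ≈ 1.349 kg m⁻³.
N² = (g/ρ₀)·Δρ/Δz = g·(Δρ/ρ₀)/Δz = 9.81 × 1.315 × 10⁻³ / 83 = 1.5542 × 10⁻⁴ s⁻² ≈ 1.55 × 10⁻⁴ s⁻².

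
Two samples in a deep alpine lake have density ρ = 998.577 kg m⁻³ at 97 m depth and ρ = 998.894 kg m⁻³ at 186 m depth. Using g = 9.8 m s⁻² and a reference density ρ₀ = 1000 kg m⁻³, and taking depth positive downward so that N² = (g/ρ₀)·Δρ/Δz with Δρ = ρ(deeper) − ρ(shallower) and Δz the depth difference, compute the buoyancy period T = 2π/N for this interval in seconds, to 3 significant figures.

Δρ = 998.894 − 998.577 = 0.317 kg m⁻³ over Δz = 186 − 97 = 89 m.
N² = (9.8/1000) × (0.317/89) = 3.4906 × 10⁻⁵ s⁻².
N = √(3.4906 × 10⁻⁵) = 5.9081 × 10⁻³ rad s⁻¹, so T = 2π/N = 1.0635 × 10³ s ≈ 1.06 × 10³ s.
N² > 0, so the interval is statically stable.

1.06 × 10³ s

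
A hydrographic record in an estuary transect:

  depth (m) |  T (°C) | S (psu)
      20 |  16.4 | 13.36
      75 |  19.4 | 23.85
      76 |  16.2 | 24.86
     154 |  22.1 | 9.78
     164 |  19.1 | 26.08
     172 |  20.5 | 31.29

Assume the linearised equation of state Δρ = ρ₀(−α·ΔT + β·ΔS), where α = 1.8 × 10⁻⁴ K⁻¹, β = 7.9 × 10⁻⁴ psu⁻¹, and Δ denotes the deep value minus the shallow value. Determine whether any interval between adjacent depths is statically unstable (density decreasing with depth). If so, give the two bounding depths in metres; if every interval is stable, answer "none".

Evaluate Δρ/ρ₀ = −αΔT + βΔS across each adjacent pair:
  20–75 m: −αΔT+βΔS = −(1.8 × 10⁻⁴)(+3.0)+(7.9 × 10⁻⁴)(+10.49) = 7.7 × 10⁻³ → stable
  75–76 m: −αΔT+βΔS = −(1.8 × 10⁻⁴)(-3.2)+(7.9 × 10⁻⁴)(+1.01) = 1.4 × 10⁻³ → stable
  76–154 m: −αΔT+βΔS = −(1.8 × 10⁻⁴)(+5.9)+(7.9 × 10⁻⁴)(-15.08) = -0.013 → UNSTABLE
  154–164 m: −αΔT+βΔS = −(1.8 × 10⁻⁴)(-3.0)+(7.9 × 10⁻⁴)(+16.30) = 0.013 → stable
  164–172 m: −αΔT+βΔS = −(1.8 × 10⁻⁴)(+1.4)+(7.9 × 10⁻⁴)(+5.21) = 3.9 × 10⁻³ → stable
The 76–154 m interval has Δρ < 0: lighter water underlies denser water.

76–154 m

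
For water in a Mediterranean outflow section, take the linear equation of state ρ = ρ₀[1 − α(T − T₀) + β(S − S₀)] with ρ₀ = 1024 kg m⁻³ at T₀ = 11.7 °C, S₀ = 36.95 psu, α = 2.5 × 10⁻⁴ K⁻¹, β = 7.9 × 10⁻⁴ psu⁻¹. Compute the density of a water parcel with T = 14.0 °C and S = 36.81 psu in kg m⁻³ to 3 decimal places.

T − T₀ = +2.3 K, S − S₀ = -0.14 psu.
Bracket = 1 − α·(+2.3) + β·(-0.14) = 1 + (-6.856 × 10⁻⁴) = 0.9993144.
ρ = 1024 × 0.9993144 = 1023.298 kg m⁻³.

1023.298 kg m⁻³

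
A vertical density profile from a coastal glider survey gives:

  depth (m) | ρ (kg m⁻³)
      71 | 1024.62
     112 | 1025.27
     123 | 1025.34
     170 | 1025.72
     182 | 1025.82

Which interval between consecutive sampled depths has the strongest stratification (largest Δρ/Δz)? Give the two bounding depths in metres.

Compute the density gradient over each adjacent pair:
  71–112 m: Δρ/Δz = 0.65/41 = 0.016 kg m⁻⁴
  112–123 m: Δρ/Δz = 0.07/11 = 6.4 × 10⁻³ kg m⁻⁴
  123–170 m: Δρ/Δz = 0.38/47 = 8.1 × 10⁻³ kg m⁻⁴
  170–182 m: Δρ/Δz = 0.10/12 = 8.3 × 10⁻³ kg m⁻⁴
The largest gradient is in the 71–112 m interval — the pycnocline.

71–112 m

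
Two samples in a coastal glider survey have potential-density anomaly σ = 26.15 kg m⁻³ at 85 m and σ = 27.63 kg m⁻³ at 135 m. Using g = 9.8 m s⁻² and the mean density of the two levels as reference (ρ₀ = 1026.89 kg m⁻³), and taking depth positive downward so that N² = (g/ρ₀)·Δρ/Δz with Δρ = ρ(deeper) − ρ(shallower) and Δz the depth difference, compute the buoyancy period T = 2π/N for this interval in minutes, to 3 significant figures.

6.23 min

Δρ = 1027.63 − 1026.15 = 1.48 kg m⁻³ over Δz = 135 − 85 = 50 m.
N² = (9.8/1026.89) × (1.48/50) = 2.8248 × 10⁻⁴ s⁻².
N = √(2.8248 × 10⁻⁴) = 0.016807 rad s⁻¹, so T = 2π/N = 373.84 s = 6.2307 min ≈ 6.23 min.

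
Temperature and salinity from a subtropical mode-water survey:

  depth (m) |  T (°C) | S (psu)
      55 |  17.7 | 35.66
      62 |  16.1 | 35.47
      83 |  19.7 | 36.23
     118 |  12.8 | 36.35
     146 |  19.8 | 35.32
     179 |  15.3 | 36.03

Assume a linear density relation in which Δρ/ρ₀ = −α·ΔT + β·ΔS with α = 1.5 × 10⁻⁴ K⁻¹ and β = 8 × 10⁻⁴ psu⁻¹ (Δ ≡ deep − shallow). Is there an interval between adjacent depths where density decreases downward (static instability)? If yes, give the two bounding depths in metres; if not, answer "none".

118–146 m

Evaluate Δρ/ρ₀ = −αΔT + βΔS across each adjacent pair:
  55–62 m: −αΔT+βΔS = −(1.5 × 10⁻⁴)(-1.6)+(8 × 10⁻⁴)(-0.19) = 8.8 × 10⁻⁵ → stable
  62–83 m: −αΔT+βΔS = −(1.5 × 10⁻⁴)(+3.6)+(8 × 10⁻⁴)(+0.76) = 6.8 × 10⁻⁵ → stable
  83–118 m: −αΔT+βΔS = −(1.5 × 10⁻⁴)(-6.9)+(8 × 10⁻⁴)(+0.12) = 1.1 × 10⁻³ → stable
  118–146 m: −αΔT+βΔS = −(1.5 × 10⁻⁴)(+7.0)+(8 × 10⁻⁴)(-1.03) = -1.9 × 10⁻³ → UNSTABLE
  146–179 m: −αΔT+βΔS = −(1.5 × 10⁻⁴)(-4.5)+(8 × 10⁻⁴)(+0.71) = 1.2 × 10⁻³ → stable
The 118–146 m interval has Δρ < 0: lighter water underlies denser water.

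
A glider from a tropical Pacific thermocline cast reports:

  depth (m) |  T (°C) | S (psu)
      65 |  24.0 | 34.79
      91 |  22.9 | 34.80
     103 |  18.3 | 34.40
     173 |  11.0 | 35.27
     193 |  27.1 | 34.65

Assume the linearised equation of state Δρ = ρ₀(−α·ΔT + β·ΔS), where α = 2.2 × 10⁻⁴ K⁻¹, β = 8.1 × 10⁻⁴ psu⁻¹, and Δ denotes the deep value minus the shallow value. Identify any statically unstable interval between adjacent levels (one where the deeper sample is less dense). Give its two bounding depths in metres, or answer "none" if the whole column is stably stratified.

173–193 m

Evaluate Δρ/ρ₀ = −αΔT + βΔS across each adjacent pair:
  65–91 m: −αΔT+βΔS = −(2.2 × 10⁻⁴)(-1.1)+(8.1 × 10⁻⁴)(+0.01) = 2.5 × 10⁻⁴ → stable
  91–103 m: −αΔT+βΔS = −(2.2 × 10⁻⁴)(-4.6)+(8.1 × 10⁻⁴)(-0.40) = 6.9 × 10⁻⁴ → stable
  103–173 m: −αΔT+βΔS = −(2.2 × 10⁻⁴)(-7.3)+(8.1 × 10⁻⁴)(+0.87) = 2.3 × 10⁻³ → stable
  173–193 m: −αΔT+βΔS = −(2.2 × 10⁻⁴)(+16.1)+(8.1 × 10⁻⁴)(-0.62) = -4.0 × 10⁻³ → UNSTABLE
The 173–193 m interval has Δρ < 0: lighter water underlies denser water.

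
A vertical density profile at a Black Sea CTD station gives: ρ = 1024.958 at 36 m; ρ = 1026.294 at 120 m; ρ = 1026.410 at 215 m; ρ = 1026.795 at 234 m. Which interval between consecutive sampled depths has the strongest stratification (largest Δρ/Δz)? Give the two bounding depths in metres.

215–234 m

Compute the density gradient over each adjacent pair:
  36–120 m: Δρ/Δz = 1.336/84 = 0.016 kg m⁻⁴
  120–215 m: Δρ/Δz = 0.116/95 = 1.2 × 10⁻³ kg m⁻⁴
  215–234 m: Δρ/Δz = 0.385/19 = 0.020 kg m⁻⁴
The largest gradient is in the 215–234 m interval — the pycnocline.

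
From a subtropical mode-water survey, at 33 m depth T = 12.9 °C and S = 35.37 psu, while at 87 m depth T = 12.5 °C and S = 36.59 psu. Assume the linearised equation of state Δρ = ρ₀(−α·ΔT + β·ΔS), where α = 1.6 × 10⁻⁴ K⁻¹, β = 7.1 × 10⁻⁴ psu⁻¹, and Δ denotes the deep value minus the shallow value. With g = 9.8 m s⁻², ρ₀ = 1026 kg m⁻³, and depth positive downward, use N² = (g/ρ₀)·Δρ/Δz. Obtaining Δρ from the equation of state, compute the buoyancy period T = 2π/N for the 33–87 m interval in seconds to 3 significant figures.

484 s

ΔT = -0.4 K, ΔS = +1.22 psu (deep − shallow).
Δρ/ρ₀ = −αΔT + βΔS = 6.40 × 10⁻⁵ + 8.662 × 10⁻⁴ = 9.302 × 10⁻⁴, so Δρ ≈ 0.9544 kg m⁻³.
N² = (g/ρ₀)·Δρ/Δz = g·(Δρ/ρ₀)/Δz = 9.8 × 9.302 × 10⁻⁴ / 54 = 1.6881 × 10⁻⁴ s⁻².
N = √(1.6881 × 10⁻⁴) = 0.012993 rad s⁻¹ → T = 2π/N = 483.58 s ≈ 484 s.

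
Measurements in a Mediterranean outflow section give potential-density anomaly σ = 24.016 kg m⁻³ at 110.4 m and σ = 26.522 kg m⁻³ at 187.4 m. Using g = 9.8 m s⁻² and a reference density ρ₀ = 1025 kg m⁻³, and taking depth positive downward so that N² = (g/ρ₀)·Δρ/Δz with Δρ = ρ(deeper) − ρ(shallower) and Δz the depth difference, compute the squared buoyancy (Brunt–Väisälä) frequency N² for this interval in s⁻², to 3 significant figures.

3.11 × 10⁻⁴ s⁻²

Δρ = 1026.522 − 1024.016 = 2.506 kg m⁻³ over Δz = 187.4 − 110.4 = 77 m.
N² = (9.8/1025) × (2.506/77) = 3.1117 × 10⁻⁴ s⁻² ≈ 3.11 × 10⁻⁴ s⁻².
A positive N² confirms static stability across the interval.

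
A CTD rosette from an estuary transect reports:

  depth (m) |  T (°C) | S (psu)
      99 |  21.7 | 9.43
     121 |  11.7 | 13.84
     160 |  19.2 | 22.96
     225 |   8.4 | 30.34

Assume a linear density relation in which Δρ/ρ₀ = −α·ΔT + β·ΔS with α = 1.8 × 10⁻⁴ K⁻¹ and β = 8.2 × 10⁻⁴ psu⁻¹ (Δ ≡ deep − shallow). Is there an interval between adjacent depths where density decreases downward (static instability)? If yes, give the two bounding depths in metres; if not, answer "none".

Evaluate Δρ/ρ₀ = −αΔT + βΔS across each adjacent pair:
  99–121 m: −αΔT+βΔS = −(1.8 × 10⁻⁴)(-10.0)+(8.2 × 10⁻⁴)(+4.41) = 5.4 × 10⁻³ → stable
  121–160 m: −αΔT+βΔS = −(1.8 × 10⁻⁴)(+7.5)+(8.2 × 10⁻⁴)(+9.12) = 6.1 × 10⁻³ → stable
  160–225 m: −αΔT+βΔS = −(1.8 × 10⁻⁴)(-10.8)+(8.2 × 10⁻⁴)(+7.38) = 8.0 × 10⁻³ → stable
Every interval has Δρ > 0: the column is stably stratified throughout.

none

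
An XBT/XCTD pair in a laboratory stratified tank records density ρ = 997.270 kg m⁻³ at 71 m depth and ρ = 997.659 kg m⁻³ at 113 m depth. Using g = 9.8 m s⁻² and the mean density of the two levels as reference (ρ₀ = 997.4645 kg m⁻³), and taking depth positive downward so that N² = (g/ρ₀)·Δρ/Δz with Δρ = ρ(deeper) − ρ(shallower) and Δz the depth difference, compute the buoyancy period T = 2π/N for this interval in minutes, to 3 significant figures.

11.0 min

Δρ = 997.659 − 997.270 = 0.389 kg m⁻³ over Δz = 113 − 71 = 42 m.
N² = (9.8/997.4645) × (0.389/42) = 9.0997 × 10⁻⁵ s⁻².
N = √(9.0997 × 10⁻⁵) = 9.5392 × 10⁻³ rad s⁻¹, so T = 2π/N = 658.67 s = 10.978 min ≈ 11.0 min.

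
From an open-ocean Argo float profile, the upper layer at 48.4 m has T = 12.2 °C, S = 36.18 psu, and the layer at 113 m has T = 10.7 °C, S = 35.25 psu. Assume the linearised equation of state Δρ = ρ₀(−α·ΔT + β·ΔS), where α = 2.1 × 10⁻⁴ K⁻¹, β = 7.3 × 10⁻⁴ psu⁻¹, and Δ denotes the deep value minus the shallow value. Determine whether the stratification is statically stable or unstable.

ΔT = 10.7 − 12.2 = -1.5 K and ΔS = 35.25 − 36.18 = -0.93 psu (deep − shallow).
−αΔT = 3.15 × 10⁻⁴; βΔS = -6.789 × 10⁻⁴; sum Δρ/ρ₀ = -3.639 × 10⁻⁴.
Δρ/ρ₀ < 0, so Δρ < 0: deeper water is lighter → statically unstable; the column would overturn.

unstable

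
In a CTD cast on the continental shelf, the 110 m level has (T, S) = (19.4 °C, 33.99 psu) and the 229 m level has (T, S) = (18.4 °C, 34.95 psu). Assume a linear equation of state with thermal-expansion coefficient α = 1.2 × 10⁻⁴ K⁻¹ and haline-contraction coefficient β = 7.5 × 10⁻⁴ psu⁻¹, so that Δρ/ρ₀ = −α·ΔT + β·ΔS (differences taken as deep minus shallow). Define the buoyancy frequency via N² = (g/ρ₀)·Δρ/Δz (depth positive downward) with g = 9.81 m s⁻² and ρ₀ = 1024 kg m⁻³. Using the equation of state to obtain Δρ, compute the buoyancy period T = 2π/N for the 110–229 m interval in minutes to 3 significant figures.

ΔT = -1.0 K, ΔS = +0.96 psu (deep − shallow).
Δρ/ρ₀ = −αΔT + βΔS = 1.20 × 10⁻⁴ + 7.20 × 10⁻⁴ = 8.40 × 10⁻⁴, so Δρ ≈ 0.8602 kg m⁻³.
N² = (g/ρ₀)·Δρ/Δz = g·(Δρ/ρ₀)/Δz = 9.81 × 8.40 × 10⁻⁴ / 119 = 6.9247 × 10⁻⁵ s⁻².
N = √(6.9247 × 10⁻⁵) = 8.3215 × 10⁻³ rad s⁻¹ → T = 2π/N = 755.05 s = 12.584 min ≈ 12.6 min.

12.6 min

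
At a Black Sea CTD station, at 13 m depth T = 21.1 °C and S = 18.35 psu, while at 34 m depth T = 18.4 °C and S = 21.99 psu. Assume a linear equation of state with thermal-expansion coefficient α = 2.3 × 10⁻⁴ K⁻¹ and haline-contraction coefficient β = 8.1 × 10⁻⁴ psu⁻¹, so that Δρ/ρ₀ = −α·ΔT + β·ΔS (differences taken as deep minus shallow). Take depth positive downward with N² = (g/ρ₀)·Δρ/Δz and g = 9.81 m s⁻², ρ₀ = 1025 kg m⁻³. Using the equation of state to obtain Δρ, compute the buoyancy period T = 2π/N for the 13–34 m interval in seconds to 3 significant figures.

154 s

ΔT = -2.7 K, ΔS = +3.64 psu (deep − shallow).
Δρ/ρ₀ = −αΔT + βΔS = 6.21 × 10⁻⁴ + 2.9484 × 10⁻³ = 3.5694 × 10⁻³, so Δρ ≈ 3.659 kg m⁻³.
N² = (g/ρ₀)·Δρ/Δz = g·(Δρ/ρ₀)/Δz = 9.81 × 3.5694 × 10⁻³ / 21 = 1.6674 × 10⁻³ s⁻².
N = √(1.6674 × 10⁻³) = 0.040834 rad s⁻¹ → T = 2π/N = 153.87 s ≈ 154 s.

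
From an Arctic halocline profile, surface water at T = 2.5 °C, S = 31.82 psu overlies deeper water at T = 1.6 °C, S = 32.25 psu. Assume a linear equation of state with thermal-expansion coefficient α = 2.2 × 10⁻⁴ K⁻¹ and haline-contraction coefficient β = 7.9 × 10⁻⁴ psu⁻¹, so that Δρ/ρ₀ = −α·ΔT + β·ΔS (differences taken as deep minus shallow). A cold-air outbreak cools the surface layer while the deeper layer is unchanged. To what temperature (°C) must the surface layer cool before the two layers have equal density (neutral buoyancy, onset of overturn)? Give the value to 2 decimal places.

0.06 °C

Neutral buoyancy requires Δρ = 0, i.e. −α(T_deep − T_surf′) + β(S_deep − S_surf) = 0.
T_surf′ = T_deep − (β/α)·ΔS = 1.6 − (7.9 × 10⁻⁴/2.2 × 10⁻⁴)·(+0.43) = 0.0559 °C.
Cooling required: 2.5 − (0.0559) = 2.4441 °C.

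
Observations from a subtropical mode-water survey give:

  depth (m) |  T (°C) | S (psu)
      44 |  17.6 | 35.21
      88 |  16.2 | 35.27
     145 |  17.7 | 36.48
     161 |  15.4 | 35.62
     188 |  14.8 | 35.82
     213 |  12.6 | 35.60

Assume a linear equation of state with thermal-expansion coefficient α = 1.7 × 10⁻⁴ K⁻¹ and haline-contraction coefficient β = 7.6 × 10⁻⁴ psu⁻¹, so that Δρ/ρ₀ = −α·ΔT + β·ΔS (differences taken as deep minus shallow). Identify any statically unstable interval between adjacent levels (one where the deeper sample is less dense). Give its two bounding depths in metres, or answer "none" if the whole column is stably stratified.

145–161 m

Evaluate Δρ/ρ₀ = −αΔT + βΔS across each adjacent pair:
  44–88 m: −αΔT+βΔS = −(1.7 × 10⁻⁴)(-1.4)+(7.6 × 10⁻⁴)(+0.06) = 2.8 × 10⁻⁴ → stable
  88–145 m: −αΔT+βΔS = −(1.7 × 10⁻⁴)(+1.5)+(7.6 × 10⁻⁴)(+1.21) = 6.6 × 10⁻⁴ → stable
  145–161 m: −αΔT+βΔS = −(1.7 × 10⁻⁴)(-2.3)+(7.6 × 10⁻⁴)(-0.86) = -2.6 × 10⁻⁴ → UNSTABLE
  161–188 m: −αΔT+βΔS = −(1.7 × 10⁻⁴)(-0.6)+(7.6 × 10⁻⁴)(+0.20) = 2.5 × 10⁻⁴ → stable
  188–213 m: −αΔT+βΔS = −(1.7 × 10⁻⁴)(-2.2)+(7.6 × 10⁻⁴)(-0.22) = 2.1 × 10⁻⁴ → stable
The 145–161 m interval has Δρ < 0: lighter water underlies denser water.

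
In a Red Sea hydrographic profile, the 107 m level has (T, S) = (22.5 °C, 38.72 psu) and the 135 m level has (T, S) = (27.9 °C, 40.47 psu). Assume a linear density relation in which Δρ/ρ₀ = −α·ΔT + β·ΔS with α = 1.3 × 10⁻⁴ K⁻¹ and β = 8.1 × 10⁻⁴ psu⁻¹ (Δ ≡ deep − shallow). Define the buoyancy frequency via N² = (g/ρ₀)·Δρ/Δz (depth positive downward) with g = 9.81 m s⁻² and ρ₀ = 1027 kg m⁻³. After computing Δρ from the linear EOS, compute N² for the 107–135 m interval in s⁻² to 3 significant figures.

ΔT = +5.4 K, ΔS = +1.75 psu (deep − shallow).
Δρ/ρ₀ = −αΔT + βΔS = -7.02 × 10⁻⁴ + 1.4175 × 10⁻³ = 7.155 × 10⁻⁴, so Δρ ≈ 0.7348 kg m⁻³.
N² = (g/ρ₀)·Δρ/Δz = g·(Δρ/ρ₀)/Δz = 9.81 × 7.155 × 10⁻⁴ / 28 = 2.5068 × 10⁻⁴ s⁻² ≈ 2.51 × 10⁻⁴ s⁻².

2.51 × 10⁻⁴ s⁻²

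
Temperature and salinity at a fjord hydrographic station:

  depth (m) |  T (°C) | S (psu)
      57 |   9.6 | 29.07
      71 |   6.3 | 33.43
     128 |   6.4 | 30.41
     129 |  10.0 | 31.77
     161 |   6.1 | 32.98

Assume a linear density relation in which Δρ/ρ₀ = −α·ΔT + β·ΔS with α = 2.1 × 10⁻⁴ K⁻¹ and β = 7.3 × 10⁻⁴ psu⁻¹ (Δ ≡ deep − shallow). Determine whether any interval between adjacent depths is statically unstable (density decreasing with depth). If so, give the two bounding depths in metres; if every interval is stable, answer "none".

Evaluate Δρ/ρ₀ = −αΔT + βΔS across each adjacent pair:
  57–71 m: −αΔT+βΔS = −(2.1 × 10⁻⁴)(-3.3)+(7.3 × 10⁻⁴)(+4.36) = 3.9 × 10⁻³ → stable
  71–128 m: −αΔT+βΔS = −(2.1 × 10⁻⁴)(+0.1)+(7.3 × 10⁻⁴)(-3.02) = -2.2 × 10⁻³ → UNSTABLE
  128–129 m: −αΔT+βΔS = −(2.1 × 10⁻⁴)(+3.6)+(7.3 × 10⁻⁴)(+1.36) = 2.4 × 10⁻⁴ → stable
  129–161 m: −αΔT+βΔS = −(2.1 × 10⁻⁴)(-3.9)+(7.3 × 10⁻⁴)(+1.21) = 1.7 × 10⁻³ → stable
The 71–128 m interval has Δρ < 0: lighter water underlies denser water.

71–128 m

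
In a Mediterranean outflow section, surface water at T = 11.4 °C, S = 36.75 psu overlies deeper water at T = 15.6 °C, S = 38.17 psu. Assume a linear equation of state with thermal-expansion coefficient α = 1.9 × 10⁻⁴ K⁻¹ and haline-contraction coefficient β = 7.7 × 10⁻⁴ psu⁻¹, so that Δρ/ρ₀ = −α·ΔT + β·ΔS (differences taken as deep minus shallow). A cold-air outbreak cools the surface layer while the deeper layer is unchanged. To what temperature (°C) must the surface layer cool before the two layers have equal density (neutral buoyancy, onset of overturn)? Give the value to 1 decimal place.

Neutral buoyancy requires Δρ = 0, i.e. −α(T_deep − T_surf′) + β(S_deep − S_surf) = 0.
T_surf′ = T_deep − (β/α)·ΔS = 15.6 − (7.7 × 10⁻⁴/1.9 × 10⁻⁴)·(+1.42) = 9.845 °C.
Cooling required: 11.4 − (9.845) = 1.555 °C.

9.8 °C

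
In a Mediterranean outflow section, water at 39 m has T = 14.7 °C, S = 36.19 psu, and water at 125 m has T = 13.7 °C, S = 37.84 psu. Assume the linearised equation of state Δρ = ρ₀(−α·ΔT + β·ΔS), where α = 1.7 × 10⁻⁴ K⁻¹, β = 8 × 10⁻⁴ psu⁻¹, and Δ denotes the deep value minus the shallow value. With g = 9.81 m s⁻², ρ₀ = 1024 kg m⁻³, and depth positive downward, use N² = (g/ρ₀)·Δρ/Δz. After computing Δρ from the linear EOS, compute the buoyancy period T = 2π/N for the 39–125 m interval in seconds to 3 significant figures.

ΔT = -1.0 K, ΔS = +1.65 psu (deep − shallow).
Δρ/ρ₀ = −αΔT + βΔS = 1.70 × 10⁻⁴ + 1.32 × 10⁻³ = 1.49 × 10⁻³, so Δρ ≈ 1.526 kg m⁻³.
N² = (g/ρ₀)·Δρ/Δz = g·(Δρ/ρ₀)/Δz = 9.81 × 1.49 × 10⁻³ / 86 = 1.6996 × 10⁻⁴ s⁻².
N = √(1.6996 × 10⁻⁴) = 0.013037 rad s⁻¹ → T = 2π/N = 481.95 s ≈ 482 s.

482 s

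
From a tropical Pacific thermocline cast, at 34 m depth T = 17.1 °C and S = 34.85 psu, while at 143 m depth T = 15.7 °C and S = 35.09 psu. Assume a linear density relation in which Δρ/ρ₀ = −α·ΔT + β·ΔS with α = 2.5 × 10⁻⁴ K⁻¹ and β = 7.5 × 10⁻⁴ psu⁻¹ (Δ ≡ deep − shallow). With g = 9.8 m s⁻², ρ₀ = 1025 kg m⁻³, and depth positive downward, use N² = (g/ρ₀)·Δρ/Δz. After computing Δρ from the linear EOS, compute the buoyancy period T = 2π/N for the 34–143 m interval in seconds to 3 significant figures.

910 s

ΔT = -1.4 K, ΔS = +0.24 psu (deep − shallow).
Δρ/ρ₀ = −αΔT + βΔS = 3.50 × 10⁻⁴ + 1.80 × 10⁻⁴ = 5.30 × 10⁻⁴, so Δρ ≈ 0.5433 kg m⁻³.
N² = (g/ρ₀)·Δρ/Δz = g·(Δρ/ρ₀)/Δz = 9.8 × 5.30 × 10⁻⁴ / 109 = 4.7651 × 10⁻⁵ s⁻².
N = √(4.7651 × 10⁻⁵) = 6.9030 × 10⁻³ rad s⁻¹ → T = 2π/N = 910.21 s ≈ 910 s.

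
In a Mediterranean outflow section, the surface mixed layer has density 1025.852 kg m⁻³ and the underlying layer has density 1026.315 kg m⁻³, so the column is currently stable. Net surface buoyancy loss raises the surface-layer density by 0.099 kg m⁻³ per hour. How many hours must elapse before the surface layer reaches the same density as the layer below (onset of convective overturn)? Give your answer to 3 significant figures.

Density deficit of the surface layer: 1026.315 − 1025.852 = 0.463 kg m⁻³.
Required change = 0.463 / 0.099 = 4.68 hours.

4.68 hours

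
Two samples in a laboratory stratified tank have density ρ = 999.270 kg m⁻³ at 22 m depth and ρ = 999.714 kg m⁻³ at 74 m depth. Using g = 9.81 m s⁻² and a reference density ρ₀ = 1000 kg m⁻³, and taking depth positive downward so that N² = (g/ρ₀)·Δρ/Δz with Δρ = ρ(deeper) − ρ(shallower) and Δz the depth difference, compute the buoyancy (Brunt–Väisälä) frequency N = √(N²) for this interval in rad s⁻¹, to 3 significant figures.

Δρ = 999.714 − 999.270 = 0.444 kg m⁻³ over Δz = 74 − 22 = 52 m.
N² = (9.81/1000) × (0.444/52) = 8.3762 × 10⁻⁵ s⁻².
N = √(8.3762 × 10⁻⁵) = 9.1522 × 10⁻³ rad s⁻¹ ≈ 9.15 × 10⁻³ rad s⁻¹.
A positive N² confirms static stability across the interval.

9.15 × 10⁻³ rad s⁻¹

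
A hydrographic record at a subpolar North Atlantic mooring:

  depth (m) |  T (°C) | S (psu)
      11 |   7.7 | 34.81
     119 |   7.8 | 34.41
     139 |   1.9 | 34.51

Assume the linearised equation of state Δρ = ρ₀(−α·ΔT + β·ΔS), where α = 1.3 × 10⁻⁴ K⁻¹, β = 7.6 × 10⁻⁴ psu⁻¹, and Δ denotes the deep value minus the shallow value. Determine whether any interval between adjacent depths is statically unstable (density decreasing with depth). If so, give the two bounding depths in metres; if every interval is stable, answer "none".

Evaluate Δρ/ρ₀ = −αΔT + βΔS across each adjacent pair:
  11–119 m: −αΔT+βΔS = −(1.3 × 10⁻⁴)(+0.1)+(7.6 × 10⁻⁴)(-0.40) = -3.2 × 10⁻⁴ → UNSTABLE
  119–139 m: −αΔT+βΔS = −(1.3 × 10⁻⁴)(-5.9)+(7.6 × 10⁻⁴)(+0.10) = 8.4 × 10⁻⁴ → stable
The 11–119 m interval has Δρ < 0: lighter water underlies denser water.

11–119 m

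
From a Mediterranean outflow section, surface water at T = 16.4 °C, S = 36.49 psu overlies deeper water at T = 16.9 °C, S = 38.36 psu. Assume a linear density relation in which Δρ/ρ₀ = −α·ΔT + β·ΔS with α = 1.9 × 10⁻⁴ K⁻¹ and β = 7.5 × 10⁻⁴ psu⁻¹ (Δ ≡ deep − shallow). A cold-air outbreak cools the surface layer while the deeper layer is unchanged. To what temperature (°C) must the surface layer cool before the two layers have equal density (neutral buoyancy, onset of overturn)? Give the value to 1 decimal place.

Neutral buoyancy requires Δρ = 0, i.e. −α(T_deep − T_surf′) + β(S_deep − S_surf) = 0.
T_surf′ = T_deep − (β/α)·ΔS = 16.9 − (7.5 × 10⁻⁴/1.9 × 10⁻⁴)·(+1.87) = 9.518 °C.
Cooling required: 16.4 − (9.518) = 6.882 °C.

9.5 °C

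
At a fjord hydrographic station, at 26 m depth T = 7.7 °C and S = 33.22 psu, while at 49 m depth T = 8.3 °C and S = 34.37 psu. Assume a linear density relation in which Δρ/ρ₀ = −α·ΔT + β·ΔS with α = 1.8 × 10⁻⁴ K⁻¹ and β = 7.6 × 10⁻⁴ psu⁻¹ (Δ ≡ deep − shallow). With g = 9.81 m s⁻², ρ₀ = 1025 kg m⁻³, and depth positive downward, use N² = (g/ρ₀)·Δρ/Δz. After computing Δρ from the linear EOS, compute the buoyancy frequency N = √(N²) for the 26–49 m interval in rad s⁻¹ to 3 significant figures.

0.0181 rad s⁻¹

ΔT = +0.6 K, ΔS = +1.15 psu (deep − shallow).
Δρ/ρ₀ = −αΔT + βΔS = -1.08 × 10⁻⁴ + 8.74 × 10⁻⁴ = 7.66 × 10⁻⁴, so Δρ ≈ 0.7852 kg m⁻³.
N² = (g/ρ₀)·Δρ/Δz = g·(Δρ/ρ₀)/Δz = 9.81 × 7.66 × 10⁻⁴ / 23 = 3.2672 × 10⁻⁴ s⁻².
N = √(3.2672 × 10⁻⁴) = 0.018075 rad s⁻¹ ≈ 0.0181 rad s⁻¹.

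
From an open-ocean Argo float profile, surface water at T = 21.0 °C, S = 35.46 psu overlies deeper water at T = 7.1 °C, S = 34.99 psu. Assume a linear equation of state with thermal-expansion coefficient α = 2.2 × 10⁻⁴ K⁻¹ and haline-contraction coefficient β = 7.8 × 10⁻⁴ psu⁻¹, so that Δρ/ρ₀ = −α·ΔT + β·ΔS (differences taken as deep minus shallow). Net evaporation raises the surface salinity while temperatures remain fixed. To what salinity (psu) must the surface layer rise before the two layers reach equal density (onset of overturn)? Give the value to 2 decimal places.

Neutral buoyancy requires −α(T_deep − T_surf) + β(S_deep − S_surf′) = 0.
S_surf′ = S_deep − (α/β)·ΔT = 34.99 − (2.2 × 10⁻⁴/7.8 × 10⁻⁴)·(-13.9) = 38.9105 psu.
Increase required: 38.9105 − 35.46 = 3.4505 psu.

38.91 psu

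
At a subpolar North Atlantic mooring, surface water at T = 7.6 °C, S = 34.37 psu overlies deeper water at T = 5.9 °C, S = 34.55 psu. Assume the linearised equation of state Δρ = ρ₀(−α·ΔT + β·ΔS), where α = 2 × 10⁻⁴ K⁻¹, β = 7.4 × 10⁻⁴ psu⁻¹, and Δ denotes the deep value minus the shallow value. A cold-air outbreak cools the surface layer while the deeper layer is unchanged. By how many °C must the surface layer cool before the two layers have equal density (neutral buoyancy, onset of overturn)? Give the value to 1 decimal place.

Neutral buoyancy requires Δρ = 0, i.e. −α(T_deep − T_surf′) + β(S_deep − S_surf) = 0.
T_surf′ = T_deep − (β/α)·ΔS = 5.9 − (7.4 × 10⁻⁴/2 × 10⁻⁴)·(+0.18) = 5.234 °C.
Cooling required: 7.6 − (5.234) = 2.366 °C.

2.4 °C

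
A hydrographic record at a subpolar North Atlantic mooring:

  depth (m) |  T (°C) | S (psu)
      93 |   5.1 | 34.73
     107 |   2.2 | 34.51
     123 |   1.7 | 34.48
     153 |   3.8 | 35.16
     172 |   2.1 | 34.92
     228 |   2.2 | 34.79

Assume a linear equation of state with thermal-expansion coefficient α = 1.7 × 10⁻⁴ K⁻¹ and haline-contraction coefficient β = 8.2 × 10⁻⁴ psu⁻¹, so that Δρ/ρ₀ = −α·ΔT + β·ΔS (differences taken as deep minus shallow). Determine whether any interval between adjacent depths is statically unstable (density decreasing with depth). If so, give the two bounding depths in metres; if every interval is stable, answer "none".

Evaluate Δρ/ρ₀ = −αΔT + βΔS across each adjacent pair:
  93–107 m: −αΔT+βΔS = −(1.7 × 10⁻⁴)(-2.9)+(8.2 × 10⁻⁴)(-0.22) = 3.1 × 10⁻⁴ → stable
  107–123 m: −αΔT+βΔS = −(1.7 × 10⁻⁴)(-0.5)+(8.2 × 10⁻⁴)(-0.03) = 6.0 × 10⁻⁵ → stable
  123–153 m: −αΔT+βΔS = −(1.7 × 10⁻⁴)(+2.1)+(8.2 × 10⁻⁴)(+0.68) = 2.0 × 10⁻⁴ → stable
  153–172 m: −αΔT+βΔS = −(1.7 × 10⁻⁴)(-1.7)+(8.2 × 10⁻⁴)(-0.24) = 9.2 × 10⁻⁵ → stable
  172–228 m: −αΔT+βΔS = −(1.7 × 10⁻⁴)(+0.1)+(8.2 × 10⁻⁴)(-0.13) = -1.2 × 10⁻⁴ → UNSTABLE
The 172–228 m interval has Δρ < 0: lighter water underlies denser water.

172–228 m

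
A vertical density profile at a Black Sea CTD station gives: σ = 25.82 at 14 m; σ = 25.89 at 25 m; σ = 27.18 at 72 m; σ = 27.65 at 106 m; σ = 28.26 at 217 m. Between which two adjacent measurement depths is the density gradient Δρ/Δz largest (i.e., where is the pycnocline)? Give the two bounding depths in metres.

Compute the density gradient over each adjacent pair:
  14–25 m: Δρ/Δz = 0.07/11 = 6.4 × 10⁻³ kg m⁻⁴
  25–72 m: Δρ/Δz = 1.29/47 = 0.027 kg m⁻⁴
  72–106 m: Δρ/Δz = 0.47/34 = 0.014 kg m⁻⁴
  106–217 m: Δρ/Δz = 0.61/111 = 5.5 × 10⁻³ kg m⁻⁴
The largest gradient is in the 25–72 m interval — the pycnocline.

25–72 m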